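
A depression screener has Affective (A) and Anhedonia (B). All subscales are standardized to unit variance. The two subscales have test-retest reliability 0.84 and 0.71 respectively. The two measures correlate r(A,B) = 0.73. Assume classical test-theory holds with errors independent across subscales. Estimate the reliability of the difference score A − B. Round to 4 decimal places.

Var(A−B) = 1 + 1 − 2·0.73 = 2 − 1.46 = 0.54.
Under uncorrelated errors the observed covariances equal the true-score covariances, so only the own-variance terms attenuate.
True-score variance = [0.84 + 0.71] − 1.46 = 1.55 − 1.46 = 0.09.
Reliability = 0.09 / 0.54 = 0.1667.

0.1667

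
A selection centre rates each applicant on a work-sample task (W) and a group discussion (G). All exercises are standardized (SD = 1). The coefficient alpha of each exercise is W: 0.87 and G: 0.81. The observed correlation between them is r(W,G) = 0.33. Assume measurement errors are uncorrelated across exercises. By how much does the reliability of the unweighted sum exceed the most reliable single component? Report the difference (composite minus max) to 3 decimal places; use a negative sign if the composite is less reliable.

0.010

Var(sum) = 2 + 0.66 = 2.66; true-score variance = 1.68 + 0.66 = 2.34; composite reliability = 0.8797.
Max component reliability = 0.8700.
Difference = 0.8797 − 0.8700 = 0.010.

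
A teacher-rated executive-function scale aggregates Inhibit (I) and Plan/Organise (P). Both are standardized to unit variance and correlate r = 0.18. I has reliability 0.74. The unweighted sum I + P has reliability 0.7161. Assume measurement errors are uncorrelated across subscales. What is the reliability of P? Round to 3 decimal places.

0.590

Var(I+P) = 2 + 2·0.18 = 2.360.
True-score variance = ρ_I + ρ_P + 2·0.18, so 0.7161 = (0.74 + ρ_P + 0.36) / 2.360.
ρ_P = 0.7161·2.360 − 0.74 − 0.36 = 0.590.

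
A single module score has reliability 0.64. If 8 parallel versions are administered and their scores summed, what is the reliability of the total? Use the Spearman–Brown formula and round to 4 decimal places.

ρ_k = kρ / (1 + (k−1)ρ) = 8·0.64 / (1 + 7·0.64) = 5.120 / 5.480 = 0.9343.

0.9343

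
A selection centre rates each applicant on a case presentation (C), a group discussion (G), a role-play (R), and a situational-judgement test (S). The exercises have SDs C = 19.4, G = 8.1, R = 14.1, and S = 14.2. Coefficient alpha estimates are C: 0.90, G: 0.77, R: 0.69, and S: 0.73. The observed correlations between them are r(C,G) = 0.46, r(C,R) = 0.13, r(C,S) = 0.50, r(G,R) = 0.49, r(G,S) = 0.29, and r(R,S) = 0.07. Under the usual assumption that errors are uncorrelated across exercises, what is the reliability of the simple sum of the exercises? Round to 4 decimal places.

Var(C+G+R+S) = 19.4² + 8.1² + 14.1² + 14.2² + 2·[19.4·8.1·0.46 + 19.4·14.1·0.13 + 19.4·14.2·0.50 + 8.1·14.1·0.49 + 8.1·14.2·0.29 + 14.1·14.2·0.07] = 842.42 + 697.837 = 1540.26.
Because errors are independent across components, Cov(Tᵢ,Tⱼ) = Cov(Xᵢ,Xⱼ); the off-diagonal part of the true-score variance is the same as above.
True-score variance = [19.4²·0.90 + 8.1²·0.77 + 14.1²·0.69 + 14.2²·0.73] + 697.837 = 673.62 + 697.837 = 1371.46.
Reliability = 1371.46 / 1540.26 = 0.8904.

0.8904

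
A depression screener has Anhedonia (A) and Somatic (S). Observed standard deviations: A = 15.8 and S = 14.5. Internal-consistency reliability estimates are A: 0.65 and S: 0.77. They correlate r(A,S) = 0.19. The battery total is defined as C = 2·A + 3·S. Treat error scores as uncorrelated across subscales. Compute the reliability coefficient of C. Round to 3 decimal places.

0.770

Var(C) = 2²·15.8² + 3²·14.5² + 2·[6·15.8·14.5·0.19] = 2890.81 + 522.348 = 3413.16.
Under uncorrelated errors the observed covariances equal the true-score covariances, so only the own-variance terms attenuate.
True-score variance = [2²·15.8²·0.65 + 3²·14.5²·0.77] + 522.348 = 2106.1 + 522.348 = 2628.44.
Reliability = 2628.44 / 3413.16 = 0.770.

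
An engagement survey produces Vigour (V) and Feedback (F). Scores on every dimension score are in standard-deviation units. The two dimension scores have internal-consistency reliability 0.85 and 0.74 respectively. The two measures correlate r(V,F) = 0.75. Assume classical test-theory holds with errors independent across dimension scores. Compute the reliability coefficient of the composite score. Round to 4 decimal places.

Var(V+F) = 2 + 2·[0.75] = 2 + 1.5 = 3.5.
Because errors are independent across components, Cov(Tᵢ,Tⱼ) = Cov(Xᵢ,Xⱼ); the off-diagonal part of the true-score variance is the same as above.
True-score variance = [0.85 + 0.74] + 1.5 = 1.59 + 1.5 = 3.09.
Reliability = 3.09 / 3.5 = 0.8829.

0.8829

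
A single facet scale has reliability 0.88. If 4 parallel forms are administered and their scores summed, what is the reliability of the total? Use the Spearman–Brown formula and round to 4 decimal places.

ρ_k = kρ / (1 + (k−1)ρ) = 4·0.88 / (1 + 3·0.88) = 3.520 / 3.640 = 0.9670.

0.9670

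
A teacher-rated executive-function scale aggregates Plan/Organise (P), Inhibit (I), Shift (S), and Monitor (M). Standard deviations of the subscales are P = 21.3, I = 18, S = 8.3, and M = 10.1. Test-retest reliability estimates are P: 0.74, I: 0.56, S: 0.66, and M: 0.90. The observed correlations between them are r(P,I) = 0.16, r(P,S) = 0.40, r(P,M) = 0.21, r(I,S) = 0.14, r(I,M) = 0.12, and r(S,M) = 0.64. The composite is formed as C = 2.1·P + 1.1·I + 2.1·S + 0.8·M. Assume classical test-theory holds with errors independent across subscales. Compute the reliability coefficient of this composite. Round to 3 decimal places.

0.806

Var(C) = 2.1²·21.3² + 1.1²·18² + 2.1²·8.3² + 0.8²·10.1² + 2·[2.31·21.3·18·0.16 + 4.41·21.3·8.3·0.40 + 1.68·21.3·10.1·0.21 + 2.31·18·8.3·0.14 + 0.88·18·10.1·0.12 + 1.68·8.3·10.1·0.64] = 2761.9 + 1374.22 = 4136.12.
Under uncorrelated errors the observed covariances equal the true-score covariances, so only the own-variance terms attenuate.
True-score variance = [2.1²·21.3²·0.74 + 1.1²·18²·0.56 + 2.1²·8.3²·0.66 + 0.8²·10.1²·0.90] + 1374.22 = 1959.38 + 1374.22 = 3333.6.
Reliability = 3333.6 / 4136.12 = 0.806.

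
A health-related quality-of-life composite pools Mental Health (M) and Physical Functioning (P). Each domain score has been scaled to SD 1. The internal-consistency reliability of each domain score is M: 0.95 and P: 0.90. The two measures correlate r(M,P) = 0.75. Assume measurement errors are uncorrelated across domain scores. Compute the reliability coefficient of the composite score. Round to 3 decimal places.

0.957

Var(M+P) = 2 + 2·[0.75] = 2 + 1.5 = 3.5.
Because errors are independent across components, Cov(Tᵢ,Tⱼ) = Cov(Xᵢ,Xⱼ); the off-diagonal part of the true-score variance is the same as above.
True-score variance = [0.95 + 0.90] + 1.5 = 1.85 + 1.5 = 3.35.
Reliability = 3.35 / 3.5 = 0.957.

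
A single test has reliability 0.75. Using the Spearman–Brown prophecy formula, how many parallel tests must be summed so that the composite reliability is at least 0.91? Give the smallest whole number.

4

k ≥ ρ*(1−ρ₁)/(ρ₁(1−ρ*)) = 0.91·0.25 / (0.75·0.09) = 3.370.
Smallest integer k = 4.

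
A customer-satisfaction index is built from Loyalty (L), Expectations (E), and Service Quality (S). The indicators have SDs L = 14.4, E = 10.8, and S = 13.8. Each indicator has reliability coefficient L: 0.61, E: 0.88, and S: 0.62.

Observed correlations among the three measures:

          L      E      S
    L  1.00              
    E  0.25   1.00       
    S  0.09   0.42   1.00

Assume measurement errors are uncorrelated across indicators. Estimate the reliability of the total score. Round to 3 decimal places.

Var(L+E+S) = 14.4² + 10.8² + 13.8² + 2·[14.4·10.8·0.25 + 14.4·13.8·0.09 + 10.8·13.8·0.42] = 514.44 + 238.723 = 753.163.
With uncorrelated errors the cross-covariances are all true-score covariance, so they carry over unchanged; only the diagonal terms shrink to ρᵢσᵢ².
True-score variance = [14.4²·0.61 + 10.8²·0.88 + 13.8²·0.62] + 238.723 = 347.206 + 238.723 = 585.929.
Reliability = 585.929 / 753.163 = 0.778.

0.778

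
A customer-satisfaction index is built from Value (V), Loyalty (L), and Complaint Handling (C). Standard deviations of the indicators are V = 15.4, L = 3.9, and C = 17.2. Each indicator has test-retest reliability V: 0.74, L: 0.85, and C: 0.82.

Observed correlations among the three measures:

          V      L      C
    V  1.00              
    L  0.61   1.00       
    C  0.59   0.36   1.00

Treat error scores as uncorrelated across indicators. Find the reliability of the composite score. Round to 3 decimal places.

0.881

Var(V+L+C) = 15.4² + 3.9² + 17.2² + 2·[15.4·3.9·0.61 + 15.4·17.2·0.59 + 3.9·17.2·0.36] = 548.21 + 434.129 = 982.339.
Because errors are independent across components, Cov(Tᵢ,Tⱼ) = Cov(Xᵢ,Xⱼ); the off-diagonal part of the true-score variance is the same as above.
True-score variance = [15.4²·0.74 + 3.9²·0.85 + 17.2²·0.82] + 434.129 = 431.016 + 434.129 = 865.145.
Reliability = 865.145 / 982.339 = 0.881.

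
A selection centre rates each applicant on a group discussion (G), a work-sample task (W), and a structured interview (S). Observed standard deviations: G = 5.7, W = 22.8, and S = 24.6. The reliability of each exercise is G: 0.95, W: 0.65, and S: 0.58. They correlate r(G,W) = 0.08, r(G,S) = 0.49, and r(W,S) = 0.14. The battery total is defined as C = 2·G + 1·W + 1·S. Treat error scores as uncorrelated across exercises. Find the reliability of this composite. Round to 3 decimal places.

0.744

Var(C) = 2²·5.7² + 22.8² + 24.6² + 2·[2·5.7·22.8·0.08 + 2·5.7·24.6·0.49 + 22.8·24.6·0.14] = 1254.96 + 473.465 = 1728.42.
With uncorrelated errors the cross-covariances are all true-score covariance, so they carry over unchanged; only the diagonal terms shrink to ρᵢσᵢ².
True-score variance = [2²·5.7²·0.95 + 22.8²·0.65 + 24.6²·0.58] + 473.465 = 812.351 + 473.465 = 1285.82.
Reliability = 1285.82 / 1728.42 = 0.744.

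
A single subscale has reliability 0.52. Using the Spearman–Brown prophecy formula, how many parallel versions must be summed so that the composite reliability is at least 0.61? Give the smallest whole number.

k ≥ ρ*(1−ρ₁)/(ρ₁(1−ρ*)) = 0.61·0.48 / (0.52·0.39) = 1.444.
Smallest integer k = 2.

2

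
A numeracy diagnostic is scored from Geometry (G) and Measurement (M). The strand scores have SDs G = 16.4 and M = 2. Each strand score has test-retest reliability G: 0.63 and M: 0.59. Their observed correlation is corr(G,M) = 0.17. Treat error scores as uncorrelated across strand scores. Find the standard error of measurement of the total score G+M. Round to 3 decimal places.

Var(total) = 272.96 + 11.152 = 284.112.
True-score variance = 171.805 + 11.152 = 182.957, so reliability = 0.6440.
Error variance = 284.112 − 182.957 = 101.155; SEM = √101.155 = 10.058.

10.058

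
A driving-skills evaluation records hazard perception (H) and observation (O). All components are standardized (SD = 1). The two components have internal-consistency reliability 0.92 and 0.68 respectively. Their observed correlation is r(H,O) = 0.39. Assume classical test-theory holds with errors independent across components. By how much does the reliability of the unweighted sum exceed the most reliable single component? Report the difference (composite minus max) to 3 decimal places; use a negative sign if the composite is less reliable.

Var(sum) = 2 + 0.78 = 2.78; true-score variance = 1.6 + 0.78 = 2.38; composite reliability = 0.8561.
Max component reliability = 0.9200.
Difference = 0.8561 − 0.9200 = -0.064.

-0.064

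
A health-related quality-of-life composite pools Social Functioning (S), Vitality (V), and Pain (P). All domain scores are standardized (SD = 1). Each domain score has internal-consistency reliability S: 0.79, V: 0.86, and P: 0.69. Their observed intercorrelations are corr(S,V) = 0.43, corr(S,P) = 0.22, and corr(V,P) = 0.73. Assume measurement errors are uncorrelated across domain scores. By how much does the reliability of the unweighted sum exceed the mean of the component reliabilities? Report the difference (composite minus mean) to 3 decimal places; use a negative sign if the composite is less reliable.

0.105

Var(sum) = 3 + 2.76 = 5.76; true-score variance = 2.34 + 2.76 = 5.1; composite reliability = 0.8854.
Mean component reliability = 0.7800.
Difference = 0.8854 − 0.7800 = 0.105.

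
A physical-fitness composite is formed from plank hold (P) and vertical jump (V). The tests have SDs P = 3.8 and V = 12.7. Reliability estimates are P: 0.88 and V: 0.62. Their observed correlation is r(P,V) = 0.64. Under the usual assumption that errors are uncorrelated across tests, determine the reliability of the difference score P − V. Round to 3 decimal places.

Var(P−V) = 3.8² + 12.7² − 2·3.8·12.7·0.64 = 175.73 − 61.7728 = 113.957.
With uncorrelated errors the cross-covariances are all true-score covariance, so they carry over unchanged; only the diagonal terms shrink to ρᵢσᵢ².
True-score variance = [3.8²·0.88 + 12.7²·0.62] − 61.7728 = 112.707 − 61.7728 = 50.9342.
Reliability = 50.9342 / 113.957 = 0.447.

0.447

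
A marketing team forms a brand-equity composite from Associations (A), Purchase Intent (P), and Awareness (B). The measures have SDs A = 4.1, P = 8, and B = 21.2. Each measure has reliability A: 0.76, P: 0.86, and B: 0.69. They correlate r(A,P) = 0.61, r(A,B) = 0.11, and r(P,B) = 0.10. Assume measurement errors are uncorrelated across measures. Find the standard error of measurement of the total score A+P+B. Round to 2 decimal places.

Var(total) = 530.25 + 93.0584 = 623.308.
True-score variance = 377.929 + 93.0584 = 470.988, so reliability = 0.7556.
Error variance = 623.308 − 470.988 = 152.321; SEM = √152.321 = 12.34.

12.34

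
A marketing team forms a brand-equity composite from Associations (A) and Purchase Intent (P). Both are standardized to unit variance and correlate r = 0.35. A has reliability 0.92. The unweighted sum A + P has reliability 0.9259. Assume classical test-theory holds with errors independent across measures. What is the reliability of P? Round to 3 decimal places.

0.880

Var(A+P) = 2 + 2·0.35 = 2.700.
True-score variance = ρ_A + ρ_P + 2·0.35, so 0.9259 = (0.92 + ρ_P + 0.70) / 2.700.
ρ_P = 0.9259·2.700 − 0.92 − 0.70 = 0.880.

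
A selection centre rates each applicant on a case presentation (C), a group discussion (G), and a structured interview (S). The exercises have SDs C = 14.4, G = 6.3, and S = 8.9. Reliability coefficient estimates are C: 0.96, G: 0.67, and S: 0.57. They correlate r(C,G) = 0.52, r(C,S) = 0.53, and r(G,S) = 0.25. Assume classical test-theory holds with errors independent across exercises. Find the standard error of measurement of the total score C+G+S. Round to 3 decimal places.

Var(total) = 326.26 + 258.233 = 584.493.
True-score variance = 270.808 + 258.233 = 529.041, so reliability = 0.9051.
Error variance = 584.493 − 529.041 = 55.4524; SEM = √55.4524 = 7.447.

7.447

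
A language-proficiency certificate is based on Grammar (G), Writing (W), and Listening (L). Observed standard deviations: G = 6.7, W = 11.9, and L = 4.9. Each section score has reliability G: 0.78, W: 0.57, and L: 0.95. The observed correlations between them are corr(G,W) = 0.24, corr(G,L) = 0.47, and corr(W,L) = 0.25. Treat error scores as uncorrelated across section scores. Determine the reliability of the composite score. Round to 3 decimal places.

Var(G+W+L) = 6.7² + 11.9² + 4.9² + 2·[6.7·11.9·0.24 + 6.7·4.9·0.47 + 11.9·4.9·0.25] = 210.51 + 98.2856 = 308.796.
Because errors are independent across components, Cov(Tᵢ,Tⱼ) = Cov(Xᵢ,Xⱼ); the off-diagonal part of the true-score variance is the same as above.
True-score variance = [6.7²·0.78 + 11.9²·0.57 + 4.9²·0.95] + 98.2856 = 138.541 + 98.2856 = 236.827.
Reliability = 236.827 / 308.796 = 0.767.

0.767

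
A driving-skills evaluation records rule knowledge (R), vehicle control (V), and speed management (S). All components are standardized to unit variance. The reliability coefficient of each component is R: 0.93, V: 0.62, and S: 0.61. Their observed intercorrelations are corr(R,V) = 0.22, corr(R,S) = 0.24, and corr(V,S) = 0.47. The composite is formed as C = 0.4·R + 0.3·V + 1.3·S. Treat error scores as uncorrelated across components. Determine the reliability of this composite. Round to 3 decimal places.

Var(C) = 0.4² + 0.3² + 1.3² + 2·[0.12·0.22 + 0.52·0.24 + 0.39·0.47] = 1.94 + 0.669 = 2.609.
With uncorrelated errors the cross-covariances are all true-score covariance, so they carry over unchanged; only the diagonal terms shrink to ρᵢσᵢ².
True-score variance = [0.4²·0.93 + 0.3²·0.62 + 1.3²·0.61] + 0.669 = 1.2355 + 0.669 = 1.9045.
Reliability = 1.9045 / 2.609 = 0.730.

0.730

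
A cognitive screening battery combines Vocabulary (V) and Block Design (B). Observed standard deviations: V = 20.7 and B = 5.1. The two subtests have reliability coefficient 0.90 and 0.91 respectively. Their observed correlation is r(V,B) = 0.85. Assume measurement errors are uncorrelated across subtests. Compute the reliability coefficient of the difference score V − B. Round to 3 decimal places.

0.836

Var(V−B) = 20.7² + 5.1² − 2·20.7·5.1·0.85 = 454.5 − 179.469 = 275.031.
With uncorrelated errors the cross-covariances are all true-score covariance, so they carry over unchanged; only the diagonal terms shrink to ρᵢσᵢ².
True-score variance = [20.7²·0.90 + 5.1²·0.91] − 179.469 = 409.31 − 179.469 = 229.841.
Reliability = 229.841 / 275.031 = 0.836.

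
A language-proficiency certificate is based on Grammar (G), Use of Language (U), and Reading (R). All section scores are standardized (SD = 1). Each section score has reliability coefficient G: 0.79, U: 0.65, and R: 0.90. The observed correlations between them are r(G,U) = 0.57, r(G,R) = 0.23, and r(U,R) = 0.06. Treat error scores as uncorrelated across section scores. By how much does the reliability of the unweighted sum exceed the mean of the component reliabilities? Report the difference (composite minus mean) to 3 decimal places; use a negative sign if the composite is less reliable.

Var(sum) = 3 + 1.72 = 4.72; true-score variance = 2.34 + 1.72 = 4.06; composite reliability = 0.8602.
Mean component reliability = 0.7800.
Difference = 0.8602 − 0.7800 = 0.080.

0.080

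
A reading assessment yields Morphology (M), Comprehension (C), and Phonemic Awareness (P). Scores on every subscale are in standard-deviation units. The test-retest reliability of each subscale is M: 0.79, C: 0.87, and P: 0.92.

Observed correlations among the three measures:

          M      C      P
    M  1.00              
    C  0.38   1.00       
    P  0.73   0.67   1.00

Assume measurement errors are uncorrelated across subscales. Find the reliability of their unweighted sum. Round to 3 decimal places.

0.936

Var(M+C+P) = 3 + 2·[0.38 + 0.73 + 0.67] = 3 + 3.56 = 6.56.
Under uncorrelated errors the observed covariances equal the true-score covariances, so only the own-variance terms attenuate.
True-score variance = [0.79 + 0.87 + 0.92] + 3.56 = 2.58 + 3.56 = 6.14.
Reliability = 6.14 / 6.56 = 0.936.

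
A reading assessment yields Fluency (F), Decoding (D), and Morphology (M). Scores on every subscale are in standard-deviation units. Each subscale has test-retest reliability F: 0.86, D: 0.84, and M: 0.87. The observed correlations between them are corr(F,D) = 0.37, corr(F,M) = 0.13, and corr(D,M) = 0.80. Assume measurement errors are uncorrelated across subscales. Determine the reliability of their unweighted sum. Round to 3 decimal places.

Var(F+D+M) = 3 + 2·[0.37 + 0.13 + 0.80] = 3 + 2.6 = 5.6.
Under uncorrelated errors the observed covariances equal the true-score covariances, so only the own-variance terms attenuate.
True-score variance = [0.86 + 0.84 + 0.87] + 2.6 = 2.57 + 2.6 = 5.17.
Reliability = 5.17 / 5.6 = 0.923.

0.923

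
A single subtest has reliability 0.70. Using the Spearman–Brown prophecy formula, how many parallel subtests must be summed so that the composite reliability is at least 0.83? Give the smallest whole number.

k ≥ ρ*(1−ρ₁)/(ρ₁(1−ρ*)) = 0.83·0.30 / (0.70·0.17) = 2.092.
Smallest integer k = 3.

3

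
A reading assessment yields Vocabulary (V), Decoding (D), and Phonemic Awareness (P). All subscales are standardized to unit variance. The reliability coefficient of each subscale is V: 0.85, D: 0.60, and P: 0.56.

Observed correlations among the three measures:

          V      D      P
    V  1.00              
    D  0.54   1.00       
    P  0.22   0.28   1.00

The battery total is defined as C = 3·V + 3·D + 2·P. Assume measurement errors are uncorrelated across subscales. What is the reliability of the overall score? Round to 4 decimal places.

0.8221

Var(C) = 3² + 3² + 2² + 2·[9·0.54 + 6·0.22 + 6·0.28] = 22 + 15.72 = 37.72.
Because errors are independent across components, Cov(Tᵢ,Tⱼ) = Cov(Xᵢ,Xⱼ); the off-diagonal part of the true-score variance is the same as above.
True-score variance = [3²·0.85 + 3²·0.60 + 2²·0.56] + 15.72 = 15.29 + 15.72 = 31.01.
Reliability = 31.01 / 37.72 = 0.8221.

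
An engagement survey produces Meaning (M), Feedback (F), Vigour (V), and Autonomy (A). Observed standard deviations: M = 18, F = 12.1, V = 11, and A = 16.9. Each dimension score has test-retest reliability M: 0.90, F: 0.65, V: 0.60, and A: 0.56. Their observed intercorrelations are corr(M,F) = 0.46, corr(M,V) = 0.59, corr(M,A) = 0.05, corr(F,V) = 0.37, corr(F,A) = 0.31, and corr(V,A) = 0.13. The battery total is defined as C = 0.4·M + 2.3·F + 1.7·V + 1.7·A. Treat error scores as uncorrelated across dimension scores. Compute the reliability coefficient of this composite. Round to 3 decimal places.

0.770

Var(C) = 0.4²·18² + 2.3²·12.1² + 1.7²·11² + 1.7²·16.9² + 2·[0.92·18·12.1·0.46 + 0.68·18·11·0.59 + 0.68·18·16.9·0.05 + 3.91·12.1·11·0.37 + 3.91·12.1·16.9·0.31 + 2.89·11·16.9·0.13] = 2001.45 + 1384.43 = 3385.88.
Under uncorrelated errors the observed covariances equal the true-score covariances, so only the own-variance terms attenuate.
True-score variance = [0.4²·18²·0.90 + 2.3²·12.1²·0.65 + 1.7²·11²·0.60 + 1.7²·16.9²·0.56] + 1384.43 = 1222.13 + 1384.43 = 2606.56.
Reliability = 2606.56 / 3385.88 = 0.770.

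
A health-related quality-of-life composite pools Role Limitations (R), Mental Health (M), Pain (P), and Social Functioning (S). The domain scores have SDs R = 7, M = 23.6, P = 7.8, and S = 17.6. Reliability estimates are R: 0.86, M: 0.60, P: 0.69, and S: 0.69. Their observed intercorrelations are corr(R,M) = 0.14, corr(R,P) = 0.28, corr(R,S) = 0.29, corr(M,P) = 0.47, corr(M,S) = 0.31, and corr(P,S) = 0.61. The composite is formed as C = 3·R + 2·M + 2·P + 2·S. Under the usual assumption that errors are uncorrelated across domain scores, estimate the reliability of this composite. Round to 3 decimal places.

0.810

Var(C) = 3²·7² + 2²·23.6² + 2²·7.8² + 2²·17.6² + 2·[6·7·23.6·0.14 + 6·7·7.8·0.28 + 6·7·17.6·0.29 + 4·23.6·7.8·0.47 + 4·23.6·17.6·0.31 + 4·7.8·17.6·0.61] = 4151.24 + 3281.89 = 7433.13.
With uncorrelated errors the cross-covariances are all true-score covariance, so they carry over unchanged; only the diagonal terms shrink to ρᵢσᵢ².
True-score variance = [3²·7²·0.86 + 2²·23.6²·0.60 + 2²·7.8²·0.69 + 2²·17.6²·0.69] + 3281.89 = 2738.82 + 3281.89 = 6020.71.
Reliability = 6020.71 / 7433.13 = 0.810.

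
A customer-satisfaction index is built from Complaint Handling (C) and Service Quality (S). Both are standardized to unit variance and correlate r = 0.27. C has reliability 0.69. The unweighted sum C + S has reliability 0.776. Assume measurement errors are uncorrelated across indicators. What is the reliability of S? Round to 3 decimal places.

Var(C+S) = 2 + 2·0.27 = 2.540.
True-score variance = ρ_C + ρ_S + 2·0.27, so 0.776 = (0.69 + ρ_S + 0.54) / 2.540.
ρ_S = 0.776·2.540 − 0.69 − 0.54 = 0.741.

0.741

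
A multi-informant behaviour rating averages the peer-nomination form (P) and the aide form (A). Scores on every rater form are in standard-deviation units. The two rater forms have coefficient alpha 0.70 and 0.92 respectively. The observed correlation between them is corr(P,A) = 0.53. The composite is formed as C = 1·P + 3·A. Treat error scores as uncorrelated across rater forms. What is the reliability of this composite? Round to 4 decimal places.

Var(C) = 1 + 3² + 2·[3·0.53] = 10 + 3.18 = 13.18.
Under uncorrelated errors the observed covariances equal the true-score covariances, so only the own-variance terms attenuate.
True-score variance = [0.70 + 3²·0.92] + 3.18 = 8.98 + 3.18 = 12.16.
Reliability = 12.16 / 13.18 = 0.9226.

0.9226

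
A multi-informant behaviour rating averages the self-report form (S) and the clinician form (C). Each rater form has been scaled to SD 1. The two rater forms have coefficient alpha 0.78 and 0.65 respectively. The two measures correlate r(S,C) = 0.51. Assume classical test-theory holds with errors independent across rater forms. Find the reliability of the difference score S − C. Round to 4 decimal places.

Var(S−C) = 1 + 1 − 2·0.51 = 2 − 1.02 = 0.98.
Because errors are independent across components, Cov(Tᵢ,Tⱼ) = Cov(Xᵢ,Xⱼ); the off-diagonal part of the true-score variance is the same as above.
True-score variance = [0.78 + 0.65] − 1.02 = 1.43 − 1.02 = 0.41.
Reliability = 0.41 / 0.98 = 0.4184.

0.4184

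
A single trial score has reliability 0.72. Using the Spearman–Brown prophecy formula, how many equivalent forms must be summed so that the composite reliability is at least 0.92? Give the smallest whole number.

k ≥ ρ*(1−ρ₁)/(ρ₁(1−ρ*)) = 0.92·0.28 / (0.72·0.08) = 4.472.
Smallest integer k = 5.

5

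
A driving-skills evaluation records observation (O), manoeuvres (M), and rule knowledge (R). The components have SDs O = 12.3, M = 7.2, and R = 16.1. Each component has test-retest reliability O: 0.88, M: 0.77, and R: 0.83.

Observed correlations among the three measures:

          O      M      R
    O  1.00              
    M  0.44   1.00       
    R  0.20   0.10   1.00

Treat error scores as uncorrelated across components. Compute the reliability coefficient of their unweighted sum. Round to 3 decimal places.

Var(O+M+R) = 12.3² + 7.2² + 16.1² + 2·[12.3·7.2·0.44 + 12.3·16.1·0.20 + 7.2·16.1·0.10] = 462.34 + 180.329 = 642.669.
Under uncorrelated errors the observed covariances equal the true-score covariances, so only the own-variance terms attenuate.
True-score variance = [12.3²·0.88 + 7.2²·0.77 + 16.1²·0.83] + 180.329 = 388.196 + 180.329 = 568.525.
Reliability = 568.525 / 642.669 = 0.885.

0.885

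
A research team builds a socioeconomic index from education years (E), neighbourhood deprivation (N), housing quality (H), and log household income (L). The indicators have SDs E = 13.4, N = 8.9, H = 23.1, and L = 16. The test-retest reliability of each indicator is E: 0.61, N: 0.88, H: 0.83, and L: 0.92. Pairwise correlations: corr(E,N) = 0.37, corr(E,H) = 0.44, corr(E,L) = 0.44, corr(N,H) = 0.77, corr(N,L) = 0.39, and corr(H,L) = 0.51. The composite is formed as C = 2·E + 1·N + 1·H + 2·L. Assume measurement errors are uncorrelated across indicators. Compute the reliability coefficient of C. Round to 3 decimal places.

Var(C) = 2²·13.4² + 8.9² + 23.1² + 2²·16² + 2·[2·13.4·8.9·0.37 + 2·13.4·23.1·0.44 + 4·13.4·16·0.44 + 8.9·23.1·0.77 + 2·8.9·16·0.39 + 2·23.1·16·0.51] = 2355.06 + 2768.72 = 5123.78.
With uncorrelated errors the cross-covariances are all true-score covariance, so they carry over unchanged; only the diagonal terms shrink to ρᵢσᵢ².
True-score variance = [2²·13.4²·0.61 + 8.9²·0.88 + 23.1²·0.83 + 2²·16²·0.92] + 2768.72 = 1892.81 + 2768.72 = 4661.53.
Reliability = 4661.53 / 5123.78 = 0.910.

0.910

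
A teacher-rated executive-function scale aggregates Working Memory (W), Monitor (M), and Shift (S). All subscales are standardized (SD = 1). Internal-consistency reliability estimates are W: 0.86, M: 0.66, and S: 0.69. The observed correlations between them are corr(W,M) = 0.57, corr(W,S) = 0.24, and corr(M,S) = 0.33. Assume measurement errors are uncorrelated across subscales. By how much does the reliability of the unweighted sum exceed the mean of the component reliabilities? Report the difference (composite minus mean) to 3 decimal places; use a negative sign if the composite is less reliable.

0.114

Var(sum) = 3 + 2.28 = 5.28; true-score variance = 2.21 + 2.28 = 4.49; composite reliability = 0.8504.
Mean component reliability = 0.7367.
Difference = 0.8504 − 0.7367 = 0.114.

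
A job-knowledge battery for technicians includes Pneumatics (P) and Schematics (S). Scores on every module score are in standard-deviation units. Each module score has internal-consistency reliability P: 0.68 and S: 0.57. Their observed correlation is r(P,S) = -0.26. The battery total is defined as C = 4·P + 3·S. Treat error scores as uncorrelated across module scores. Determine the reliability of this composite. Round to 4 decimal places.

0.5208

Var(C) = 4² + 3² + 2·[12·(-0.26)] = 25 − 6.24 = 18.76.
Because errors are independent across components, Cov(Tᵢ,Tⱼ) = Cov(Xᵢ,Xⱼ); the off-diagonal part of the true-score variance is the same as above.
True-score variance = [4²·0.68 + 3²·0.57] − 6.24 = 16.01 − 6.24 = 9.77.
Reliability = 9.77 / 18.76 = 0.5208.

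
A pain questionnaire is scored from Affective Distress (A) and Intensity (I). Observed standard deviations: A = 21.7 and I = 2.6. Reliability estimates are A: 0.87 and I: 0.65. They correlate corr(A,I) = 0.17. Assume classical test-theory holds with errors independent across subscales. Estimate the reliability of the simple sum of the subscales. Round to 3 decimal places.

0.872

Var(A+I) = 21.7² + 2.6² + 2·[21.7·2.6·0.17] = 477.65 + 19.1828 = 496.833.
With uncorrelated errors the cross-covariances are all true-score covariance, so they carry over unchanged; only the diagonal terms shrink to ρᵢσᵢ².
True-score variance = [21.7²·0.87 + 2.6²·0.65] + 19.1828 = 414.068 + 19.1828 = 433.251.
Reliability = 433.251 / 496.833 = 0.872.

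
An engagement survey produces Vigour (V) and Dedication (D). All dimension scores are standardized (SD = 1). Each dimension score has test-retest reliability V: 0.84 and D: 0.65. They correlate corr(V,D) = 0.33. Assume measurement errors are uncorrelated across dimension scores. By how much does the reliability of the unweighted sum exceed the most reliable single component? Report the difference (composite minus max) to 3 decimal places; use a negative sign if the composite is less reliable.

Var(sum) = 2 + 0.66 = 2.66; true-score variance = 1.49 + 0.66 = 2.15; composite reliability = 0.8083.
Max component reliability = 0.8400.
Difference = 0.8083 − 0.8400 = -0.032.

-0.032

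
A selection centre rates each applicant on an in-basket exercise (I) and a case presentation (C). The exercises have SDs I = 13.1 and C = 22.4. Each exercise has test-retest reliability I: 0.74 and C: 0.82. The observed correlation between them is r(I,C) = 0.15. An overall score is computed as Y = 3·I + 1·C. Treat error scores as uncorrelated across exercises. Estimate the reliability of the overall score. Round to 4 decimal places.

0.7871

Var(Y) = 3²·13.1² + 22.4² + 2·[3·13.1·22.4·0.15] = 2046.25 + 264.096 = 2310.35.
With uncorrelated errors the cross-covariances are all true-score covariance, so they carry over unchanged; only the diagonal terms shrink to ρᵢσᵢ².
True-score variance = [3²·13.1²·0.74 + 22.4²·0.82] + 264.096 = 1554.37 + 264.096 = 1818.46.
Reliability = 1818.46 / 2310.35 = 0.7871.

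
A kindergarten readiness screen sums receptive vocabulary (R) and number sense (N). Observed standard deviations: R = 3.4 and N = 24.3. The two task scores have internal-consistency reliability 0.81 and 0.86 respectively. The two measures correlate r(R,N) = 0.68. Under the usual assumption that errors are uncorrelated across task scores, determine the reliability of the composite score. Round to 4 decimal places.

0.8812

Var(R+N) = 3.4² + 24.3² + 2·[3.4·24.3·0.68] = 602.05 + 112.363 = 714.413.
Because errors are independent across components, Cov(Tᵢ,Tⱼ) = Cov(Xᵢ,Xⱼ); the off-diagonal part of the true-score variance is the same as above.
True-score variance = [3.4²·0.81 + 24.3²·0.86] + 112.363 = 517.185 + 112.363 = 629.548.
Reliability = 629.548 / 714.413 = 0.8812.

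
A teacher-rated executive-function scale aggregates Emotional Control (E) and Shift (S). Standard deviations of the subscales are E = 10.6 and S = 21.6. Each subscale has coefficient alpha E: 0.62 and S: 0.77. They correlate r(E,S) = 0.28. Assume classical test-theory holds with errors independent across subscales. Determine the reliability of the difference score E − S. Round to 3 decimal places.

0.667

Var(E−S) = 10.6² + 21.6² − 2·10.6·21.6·0.28 = 578.92 − 128.218 = 450.702.
Because errors are independent across components, Cov(Tᵢ,Tⱼ) = Cov(Xᵢ,Xⱼ); the off-diagonal part of the true-score variance is the same as above.
True-score variance = [10.6²·0.62 + 21.6²·0.77] − 128.218 = 428.914 − 128.218 = 300.697.
Reliability = 300.697 / 450.702 = 0.667.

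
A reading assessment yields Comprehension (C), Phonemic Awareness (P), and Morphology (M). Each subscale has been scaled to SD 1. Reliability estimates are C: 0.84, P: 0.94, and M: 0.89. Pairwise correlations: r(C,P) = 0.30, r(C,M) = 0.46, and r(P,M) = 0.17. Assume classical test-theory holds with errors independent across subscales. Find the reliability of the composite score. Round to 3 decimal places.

0.932

Var(C+P+M) = 3 + 2·[0.30 + 0.46 + 0.17] = 3 + 1.86 = 4.86.
With uncorrelated errors the cross-covariances are all true-score covariance, so they carry over unchanged; only the diagonal terms shrink to ρᵢσᵢ².
True-score variance = [0.84 + 0.94 + 0.89] + 1.86 = 2.67 + 1.86 = 4.53.
Reliability = 4.53 / 4.86 = 0.932.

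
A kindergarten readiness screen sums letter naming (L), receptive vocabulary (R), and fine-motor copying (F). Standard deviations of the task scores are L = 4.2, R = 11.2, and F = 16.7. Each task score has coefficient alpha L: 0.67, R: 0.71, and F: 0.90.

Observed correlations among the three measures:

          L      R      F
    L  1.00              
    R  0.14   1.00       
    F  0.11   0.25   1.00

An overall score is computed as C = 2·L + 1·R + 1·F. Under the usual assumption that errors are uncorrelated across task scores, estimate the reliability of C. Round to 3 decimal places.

0.860

Var(C) = 2²·4.2² + 11.2² + 16.7² + 2·[2·4.2·11.2·0.14 + 2·4.2·16.7·0.11 + 11.2·16.7·0.25] = 474.89 + 150.724 = 625.614.
Under uncorrelated errors the observed covariances equal the true-score covariances, so only the own-variance terms attenuate.
True-score variance = [2²·4.2²·0.67 + 11.2²·0.71 + 16.7²·0.90] + 150.724 = 387.339 + 150.724 = 538.063.
Reliability = 538.063 / 625.614 = 0.860.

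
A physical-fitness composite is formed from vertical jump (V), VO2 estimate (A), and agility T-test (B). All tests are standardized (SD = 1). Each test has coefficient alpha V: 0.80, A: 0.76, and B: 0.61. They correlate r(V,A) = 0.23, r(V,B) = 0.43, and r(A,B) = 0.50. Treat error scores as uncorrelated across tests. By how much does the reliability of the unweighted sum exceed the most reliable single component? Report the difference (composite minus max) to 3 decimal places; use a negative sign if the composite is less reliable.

Var(sum) = 3 + 2.32 = 5.32; true-score variance = 2.17 + 2.32 = 4.49; composite reliability = 0.8440.
Max component reliability = 0.8000.
Difference = 0.8440 − 0.8000 = 0.044.

0.044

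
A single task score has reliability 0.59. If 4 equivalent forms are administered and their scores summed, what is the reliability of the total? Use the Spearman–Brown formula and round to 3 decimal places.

ρ_k = kρ / (1 + (k−1)ρ) = 4·0.59 / (1 + 3·0.59) = 2.360 / 2.770 = 0.852.

0.852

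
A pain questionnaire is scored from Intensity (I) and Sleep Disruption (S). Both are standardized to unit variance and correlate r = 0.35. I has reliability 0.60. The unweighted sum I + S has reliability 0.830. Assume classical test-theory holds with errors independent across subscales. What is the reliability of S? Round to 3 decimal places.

0.941

Var(I+S) = 2 + 2·0.35 = 2.700.
True-score variance = ρ_I + ρ_S + 2·0.35, so 0.830 = (0.60 + ρ_S + 0.70) / 2.700.
ρ_S = 0.830·2.700 − 0.60 − 0.70 = 0.941.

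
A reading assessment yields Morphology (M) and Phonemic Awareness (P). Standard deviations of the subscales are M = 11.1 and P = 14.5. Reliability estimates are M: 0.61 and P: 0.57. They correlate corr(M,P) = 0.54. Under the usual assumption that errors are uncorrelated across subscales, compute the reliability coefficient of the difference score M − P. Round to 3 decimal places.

0.133

Var(M−P) = 11.1² + 14.5² − 2·11.1·14.5·0.54 = 333.46 − 173.826 = 159.634.
With uncorrelated errors the cross-covariances are all true-score covariance, so they carry over unchanged; only the diagonal terms shrink to ρᵢσᵢ².
True-score variance = [11.1²·0.61 + 14.5²·0.57] − 173.826 = 195.001 − 173.826 = 21.1746.
Reliability = 21.1746 / 159.634 = 0.133.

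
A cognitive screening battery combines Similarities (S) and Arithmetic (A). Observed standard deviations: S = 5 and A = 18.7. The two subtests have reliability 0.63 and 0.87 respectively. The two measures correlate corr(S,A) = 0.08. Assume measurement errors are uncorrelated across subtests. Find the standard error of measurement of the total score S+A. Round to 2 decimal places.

Var(total) = 374.69 + 14.96 = 389.65.
True-score variance = 319.98 + 14.96 = 334.94, so reliability = 0.8596.
Error variance = 389.65 − 334.94 = 54.7097; SEM = √54.7097 = 7.40.

7.40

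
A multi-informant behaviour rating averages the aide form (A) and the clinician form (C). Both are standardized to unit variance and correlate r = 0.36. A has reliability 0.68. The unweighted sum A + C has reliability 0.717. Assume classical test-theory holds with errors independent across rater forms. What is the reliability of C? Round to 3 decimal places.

0.550

Var(A+C) = 2 + 2·0.36 = 2.720.
True-score variance = ρ_A + ρ_C + 2·0.36, so 0.717 = (0.68 + ρ_C + 0.72) / 2.720.
ρ_C = 0.717·2.720 − 0.68 − 0.72 = 0.550.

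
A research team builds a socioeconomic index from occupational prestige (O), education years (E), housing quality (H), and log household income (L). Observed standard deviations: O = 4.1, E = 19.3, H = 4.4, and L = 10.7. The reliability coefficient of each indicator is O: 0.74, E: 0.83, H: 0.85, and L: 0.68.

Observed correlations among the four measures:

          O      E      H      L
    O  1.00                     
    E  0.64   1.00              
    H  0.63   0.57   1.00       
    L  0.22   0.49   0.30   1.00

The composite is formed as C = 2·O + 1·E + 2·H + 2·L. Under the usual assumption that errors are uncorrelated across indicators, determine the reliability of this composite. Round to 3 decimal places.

0.884

Var(C) = 2²·4.1² + 19.3² + 2²·4.4² + 2²·10.7² + 2·[2·4.1·19.3·0.64 + 4·4.1·4.4·0.63 + 4·4.1·10.7·0.22 + 2·19.3·4.4·0.57 + 2·19.3·10.7·0.49 + 4·4.4·10.7·0.30] = 975.13 + 1082.07 = 2057.2.
Under uncorrelated errors the observed covariances equal the true-score covariances, so only the own-variance terms attenuate.
True-score variance = [2²·4.1²·0.74 + 19.3²·0.83 + 2²·4.4²·0.85 + 2²·10.7²·0.68] + 1082.07 = 736.161 + 1082.07 = 1818.24.
Reliability = 1818.24 / 2057.2 = 0.884.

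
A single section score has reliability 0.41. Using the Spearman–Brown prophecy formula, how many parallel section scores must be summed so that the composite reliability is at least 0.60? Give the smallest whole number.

3

k ≥ ρ*(1−ρ₁)/(ρ₁(1−ρ*)) = 0.60·0.59 / (0.41·0.40) = 2.159.
Smallest integer k = 3.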